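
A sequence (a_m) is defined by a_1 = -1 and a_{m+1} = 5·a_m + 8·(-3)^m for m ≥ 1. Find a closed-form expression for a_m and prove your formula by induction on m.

Computing the first terms: a_1 = -1, a_2 = -29, a_3 = -73. This suggests a_m = -(-3)^m - 4·5^(m - 1).
Base step (m = 1): the formula gives -1 = -1 = a_1.
Suppose the result is true for m = k, so a_k = -(-3)^k - 4·5^(k - 1).
Then a_{k+1} = 5·a_k + 8·(-3)^k = 5·(-(-3)^k - 4·5^(k - 1)) + 8·(-3)^k = -(-3)^(k + 1) - 4·5^k = -(-3)^(k+1) - 4·5^((k+1) - 1),
which is the claimed formula at m = k+1.
By induction, the statement is established for all m ≥ 1.

a_m = -(-3)^m - 4·5^(m - 1)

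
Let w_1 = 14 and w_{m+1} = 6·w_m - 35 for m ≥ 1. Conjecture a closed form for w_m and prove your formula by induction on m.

w_m = 7·6^(m - 1) + 7

Computing the first terms: w_1 = 14, w_2 = 49, w_3 = 259. This suggests w_m = 7·6^(m - 1) + 7.
Base step (m = 1): the formula gives 14 = 14 = w_1.
Suppose the result is true for m = p, so w_p = 7·6^(p - 1) + 7.
Then w_{p+1} = 6·w_p - 35 = 6·(7·6^(p - 1) + 7) - 35 = 7·6^p + 7 = 7·6^((p+1) - 1) + 7,
which is the claimed formula at m = p+1.
By the principle of mathematical induction, the result holds for all m ≥ 1.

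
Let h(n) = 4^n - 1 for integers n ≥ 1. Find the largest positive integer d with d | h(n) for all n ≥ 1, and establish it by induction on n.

Computing the first values: h(1) = 3 and h(2) = 15; gcd(3, 15) = 3, so d ≤ 3.
We prove 3 | 4^n - 1 for all n ≥ 1 by induction on n.
When n = 1: h(1) = 3 = 3·(1), so 3 | h(1).
Inductive step: assume the claim holds for n = i, i.e. 3 | h(i). Then
4^{i+1} − 1^{i+1} = 4·4^i − 1·1^i = 4·(4^i − 1^i) + (3)·1^i. The first term is divisible by 3 by the inductive hypothesis, and the second term (3)·1^i is divisible by 3 since 3 | 3. Hence 3 | h(i+1).
By induction, the statement is established for all n ≥ 1.
Therefore the largest such d is 3.

d = 3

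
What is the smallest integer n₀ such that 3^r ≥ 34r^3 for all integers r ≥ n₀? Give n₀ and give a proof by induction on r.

At r = 9: 19683 < 24786, so the inequality fails and n₀ ≥ 10. We prove 3^r ≥ 34r^3 for all r ≥ 10.
Base step (r = 10): 3^r = 59049 and 34r^3 = 34000, so 59049 ≥ 34000.
For the inductive step, assume it holds for an arbitrary m ≥ 10, so 3^m ≥ 34m^3.
Then 3^(m + 1) = 3·(3^m) ≥ 3·(34m^3).
Also, for m ≥ 10 we have 3·(34m^3) ≥ 34(m+1)^3, since 3 ≥ (1 + 1/m)^3 for all m ≥ 10.
Combining, 3^(m + 1) ≥ 34(m+1)^3.
This completes the induction.
Hence the smallest such n₀ is 10.

n₀ = 10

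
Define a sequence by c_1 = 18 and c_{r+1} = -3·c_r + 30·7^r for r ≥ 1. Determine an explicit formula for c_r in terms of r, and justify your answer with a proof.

Computing the first terms: c_1 = 18, c_2 = 156, c_3 = 1002. This suggests c_r = (-3)^r + 3·7^r.
Base step (r = 1): the formula gives 18 = 18 = c_1.
Inductive step: assume the claim holds for r = m, so c_m = (-3)^m + 3·7^m.
Then c_{m+1} = -3·c_m + 30·7^m = -3·((-3)^m + 3·7^m) + 30·7^m = (-3)^(m + 1) + 3·7^(m + 1),
which is the claimed formula at r = m+1.
Hence, by induction on r, the claim holds for every r ≥ 1.

c_r = (-3)^r + 3·7^r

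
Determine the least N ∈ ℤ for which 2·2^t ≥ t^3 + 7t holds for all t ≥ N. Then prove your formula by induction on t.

N = 9

At t = 8: 512 < 568, so the inequality fails and N ≥ 9. We prove 2·2^t ≥ t^3 + 7t for all t ≥ 9.
For the base case t = 9: 2·2^t = 1024 and t^3 + 7t = 792, so 1024 ≥ 792.
Inductive step: assume the claim holds for t = i, so 2·2^i ≥ i^3 + 7i.
Then 2·2^(i + 1) = 2·(2·2^i) ≥ 2·(i^3 + 7i).
Also, for i ≥ 9 we have 2·(i^3 + 7i) ≥ (i+1)^3 + 7(i+1), since 2·(i^3 + 7i) − ((i+1)^3 + 7(i+1)) = i^3 - 3i^2 + 4i - 8, which is nonnegative for all i ≥ 9.
Combining, 2·2^(i + 1) ≥ (i+1)^3 + 7(i+1).
Hence, by induction on t, the claim holds for every t ≥ 9.
Hence the smallest such N is 9.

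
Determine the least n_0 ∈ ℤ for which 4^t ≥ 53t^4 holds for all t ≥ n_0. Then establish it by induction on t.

n_0 = 10

At t = 9: 262144 < 347733, so the inequality fails and n_0 ≥ 10. We prove 4^t ≥ 53t^4 for all t ≥ 10.
Base case (t = 10): 4^t = 1048576 and 53t^4 = 530000, so 1048576 ≥ 530000.
For the inductive step, assume it holds for an arbitrary j ≥ 10, so 4^j ≥ 53j^4.
Then 4^(j + 1) = 4·(4^j) ≥ 4·(53j^4).
Also, for j ≥ 10 we have 4·(53j^4) ≥ 53(j+1)^4, since 4 ≥ (1 + 1/j)^4 for all j ≥ 10.
Combining, 4^(j + 1) ≥ 53(j+1)^4.
By induction, the statement is established for all t ≥ 10.
Hence the smallest such n_0 is 10.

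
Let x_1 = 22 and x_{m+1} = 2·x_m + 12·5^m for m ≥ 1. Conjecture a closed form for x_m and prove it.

Computing the first terms: x_1 = 22, x_2 = 104, x_3 = 508. This suggests x_m = 2^m + 4·5^m.
When m = 1: the formula gives 22 = 22 = x_1.
For the inductive step, assume it holds for an arbitrary k ≥ 1, so x_k = 2^k + 4·5^k.
Then x_{k+1} = 2·x_k + 12·5^k = 2·(2^k + 4·5^k) + 12·5^k = 2^(k + 1) + 4·5^(k + 1),
which is the claimed formula at m = k+1.
By induction, the statement is established for all m ≥ 1.

x_m = 2^m + 4·5^m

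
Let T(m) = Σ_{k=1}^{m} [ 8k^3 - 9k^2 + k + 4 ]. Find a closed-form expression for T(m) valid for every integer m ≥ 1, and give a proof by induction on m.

We claim T(m) = m(2m^3 + m^2 - 2m + 3) for all m ≥ 1.
Base case (m = 1): T(1) = 4, and the closed form gives 4. They agree.
For the inductive step, assume it holds for an arbitrary k ≥ 1, so T(k) = k(2k^3 + k^2 - 2k + 3).
Then T(k+1) = T(k) + (8k^3 + 15k^2 + 7k + 4) = (k(2k^3 + k^2 - 2k + 3)) + (8k^3 + 15k^2 + 7k + 4).
Simplifying, T(k+1) = (k + 1)(2k^3 + 7k^2 + 6k + 4) = (k+1)(2(k+1)^3 + (k+1)^2 - 2(k+1) + 3),
which is the closed form with m = k+1.
By the principle of mathematical induction, the result holds for all m ≥ 1.

T(m) = m(2m^3 + m^2 - 2m + 3)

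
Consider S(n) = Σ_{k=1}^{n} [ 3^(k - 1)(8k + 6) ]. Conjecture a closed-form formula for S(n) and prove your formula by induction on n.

We claim S(n) = 3^n(4n + 1) - 1 for all n ≥ 1.
For the base case n = 1: S(1) = 14, and the closed form gives 14. They agree.
Suppose the result is true for n = k, so S(k) = 3^k(4k + 1) - 1.
Then S(k+1) = S(k) + (3^k(8k + 14)) = (3^k(4k + 1) - 1) + (3^k(8k + 14)).
Simplifying, S(k+1) = 12·3^k·k + 15·3^k - 1 = 3^(k+1)(4(k+1) + 1) - 1,
which is the closed form with n = k+1.
By the principle of mathematical induction, the result holds for all n ≥ 1.

S(n) = 3^n(4n + 1) - 1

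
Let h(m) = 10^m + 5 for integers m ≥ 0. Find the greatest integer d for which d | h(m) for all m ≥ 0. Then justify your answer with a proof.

Computing the first values: h(0) = 6 and h(1) = 15; gcd(6, 15) = 3, so d ≤ 3.
We prove 3 | 10^m + 5 for all m ≥ 0 by induction on m.
Base step (m = 0): h(0) = 6 = 3·(2), so 3 | h(0).
Inductive step: assume the claim holds for m = r, i.e. 3 | h(r). Then
h(r+1) = 10^(r+1) + 5 = 10·(10^r + 5) - 45 = 10·h(r) - 45. The first term is divisible by 3 by the inductive hypothesis, and -45 is divisible by 3. Hence 3 | h(r+1).
By the principle of mathematical induction, the result holds for all m ≥ 0.
Therefore the largest such d is 3.

d = 3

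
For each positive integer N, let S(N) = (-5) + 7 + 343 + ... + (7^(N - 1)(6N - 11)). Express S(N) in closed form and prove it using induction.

S(N) = 7^N(N - 2) + 2

We claim S(N) = 7^N(N - 2) + 2 for all N ≥ 1.
When N = 1: S(1) = -5, and the closed form gives -5. They agree.
Suppose the result is true for N = k, so S(k) = 7^k(k - 2) + 2.
Then S(k+1) = S(k) + (7^k(6k - 5)) = (7^k(k - 2) + 2) + (7^k(6k - 5)).
Simplifying, S(k+1) = 7^(k + 1)k - 7^(k + 1) + 2 = 7^(k+1)((k+1) - 2) + 2,
which is the closed form with N = k+1.
This completes the induction.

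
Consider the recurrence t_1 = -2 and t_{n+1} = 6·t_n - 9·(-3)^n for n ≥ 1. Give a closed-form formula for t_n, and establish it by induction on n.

Computing the first terms: t_1 = -2, t_2 = 15, t_3 = 9. This suggests t_n = (-3)^n + 6^(n - 1).
When n = 1: the formula gives -2 = -2 = t_1.
Suppose the result is true for n = m, so t_m = (-3)^m + 6^(m - 1).
Then t_{m+1} = 6·t_m - 9·(-3)^m = 6·((-3)^m + 6^(m - 1)) - 9·(-3)^m = (-3)^(m + 1) + 6^m = (-3)^(m+1) + 6^((m+1) - 1),
which is the claimed formula at n = m+1.
This completes the induction.

t_n = (-3)^n + 6^(n - 1)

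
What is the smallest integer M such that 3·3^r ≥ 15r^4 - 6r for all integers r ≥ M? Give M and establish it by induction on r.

At r = 9: 59049 < 98361, so the inequality fails and M ≥ 10. We prove 3·3^r ≥ 15r^4 - 6r for all r ≥ 10.
When r = 10: 3·3^r = 177147 and 15r^4 - 6r = 149940, so 177147 ≥ 149940.
Inductive step: assume the claim holds for r = m, so 3·3^m ≥ 15m^4 - 6m.
Then 3·3^(m + 1) = 3·(3·3^m) ≥ 3·(15m^4 - 6m).
Also, for m ≥ 10 we have 3·(15m^4 - 6m) ≥ 15(m+1)^4 - 6(m+1), since 3·(15m^4 - 6m) − (15(m+1)^4 - 6(m+1)) = 30m^4 - 60m^3 - 90m^2 - 72m - 9, which is nonnegative for all m ≥ 10.
Combining, 3·3^(m + 1) ≥ 15(m+1)^4 - 6(m+1).
By induction, the statement is established for all r ≥ 10.
Hence the smallest such M is 10.

M = 10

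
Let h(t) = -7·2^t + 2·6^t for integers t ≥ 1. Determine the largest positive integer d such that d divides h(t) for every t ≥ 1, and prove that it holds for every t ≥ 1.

Computing the first values: h(1) = -2 and h(2) = 44; gcd(-2, 44) = 2, so d ≤ 2.
We prove 2 | -7·2^t + 2·6^t for all t ≥ 1 by induction on t.
Base step (t = 1): h(1) = -2 = 2·(-1), so 2 | h(1).
Inductive step: suppose the statement holds for some k ≥ 1, i.e. 2 | h(k). Then
h(k+1) − 6·h(k) = (-7·2^(k+1) + 2·6^(k+1)) − 6·(-7·2^k + 2·6^k) = (-7)·2^k·(2 − 6) = (28)·2^k. Since 2 | h(k) by the inductive hypothesis, 2 | 6·h(k); and 2 | 28 since 28 = 2·14. Therefore 2 | h(k+1).
Hence, by induction on t, the claim holds for every t ≥ 1.
Therefore the largest such d is 2.

d = 2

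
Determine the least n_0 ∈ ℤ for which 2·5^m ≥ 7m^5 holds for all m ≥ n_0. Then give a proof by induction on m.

n_0 = 7

At m = 6: 31250 < 54432, so the inequality fails and n_0 ≥ 7. We prove 2·5^m ≥ 7m^5 for all m ≥ 7.
Base case (m = 7): 2·5^m = 156250 and 7m^5 = 117649, so 156250 ≥ 117649.
Suppose the result is true for m = i, so 2·5^i ≥ 7i^5.
Then 2·5^(i + 1) = 5·(2·5^i) ≥ 5·(7i^5).
Also, for i ≥ 7 we have 5·(7i^5) ≥ 7(i+1)^5, since 5 ≥ (1 + 1/i)^5 for all i ≥ 7.
Combining, 2·5^(i + 1) ≥ 7(i+1)^5.
This completes the induction.
Hence the smallest such n_0 is 7.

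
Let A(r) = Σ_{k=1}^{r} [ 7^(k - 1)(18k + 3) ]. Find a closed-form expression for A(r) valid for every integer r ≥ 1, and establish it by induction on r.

A(r) = 3·7^r·r

We claim A(r) = 3·7^r·r for all r ≥ 1.
Base case (r = 1): A(1) = 21, and the closed form gives 21. They agree.
Inductive step: suppose the statement holds for some k ≥ 1, so A(k) = 3·7^k·k.
Then A(k+1) = A(k) + (7^k(18k + 21)) = (3·7^k·k) + (7^k(18k + 21)).
Simplifying, A(k+1) = 21·7^k(k + 1) = 3·7^(k+1)·(k+1),
which is the closed form with r = k+1.
Hence, by induction on r, the claim holds for every r ≥ 1.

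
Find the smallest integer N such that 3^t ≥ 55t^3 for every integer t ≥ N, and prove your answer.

At t = 9: 19683 < 40095, so the inequality fails and N ≥ 10. We prove 3^t ≥ 55t^3 for all t ≥ 10.
Base case (t = 10): 3^t = 59049 and 55t^3 = 55000, so 59049 ≥ 55000.
For the inductive step, assume it holds for an arbitrary r ≥ 10, so 3^r ≥ 55r^3.
Then 3^(r + 1) = 3·(3^r) ≥ 3·(55r^3).
Also, for r ≥ 10 we have 3·(55r^3) ≥ 55(r+1)^3, since 3 ≥ (1 + 1/r)^3 for all r ≥ 10.
Combining, 3^(r + 1) ≥ 55(r+1)^3.
By induction, the statement is established for all t ≥ 10.
Hence the smallest such N is 10.

N = 10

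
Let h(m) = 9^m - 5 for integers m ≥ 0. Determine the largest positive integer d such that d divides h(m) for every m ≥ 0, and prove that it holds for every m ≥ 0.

d = 4

Computing the first values: h(0) = -4 and h(1) = 4; gcd(-4, 4) = 4, so d ≤ 4.
We prove 4 | 9^m - 5 for all m ≥ 0 by induction on m.
Base step (m = 0): h(0) = -4 = 4·(-1), so 4 | h(0).
Inductive step: assume the claim holds for m = k, i.e. 4 | h(k). Then
h(k+1) = 9^(k+1) - 5 = 9·(9^k - 5) + 40 = 9·h(k) + 40. The first term is divisible by 4 by the inductive hypothesis, and 40 is divisible by 4. Hence 4 | h(k+1).
Hence, by induction on m, the claim holds for every m ≥ 0.
Therefore the largest such d is 4.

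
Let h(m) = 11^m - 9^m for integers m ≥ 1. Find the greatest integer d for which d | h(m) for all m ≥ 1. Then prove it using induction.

d = 2

Computing the first values: h(1) = 2 and h(2) = 40; gcd(2, 40) = 2, so d ≤ 2.
We prove 2 | 11^m - 9^m for all m ≥ 1 by induction on m.
Base case (m = 1): h(1) = 2 = 2·(1), so 2 | h(1).
Suppose the result is true for m = i, i.e. 2 | h(i). Then
11^{i+1} − 9^{i+1} = 11·11^i − 9·9^i = 11·(11^i − 9^i) + (2)·9^i. The first term is divisible by 2 by the inductive hypothesis, and the second term (2)·9^i is divisible by 2 since 2 | 2. Hence 2 | h(i+1).
By the principle of mathematical induction, the result holds for all m ≥ 1.
Therefore the largest such d is 2.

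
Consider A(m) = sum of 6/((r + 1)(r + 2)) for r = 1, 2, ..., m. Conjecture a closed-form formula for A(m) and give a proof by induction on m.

A(m) = 3m/(m + 2)

We claim A(m) = 3m/(m + 2) for all m ≥ 1.
Base step (m = 1): A(1) = 1, and the closed form gives 1. They agree.
Inductive step: assume the claim holds for m = r, so A(r) = 3r/(r + 2).
Then A(r+1) = A(r) + (6/((r + 2)(r + 3))) = (3r/(r + 2)) + (6/((r + 2)(r + 3))).
Simplifying, A(r+1) = 3(r + 1)/(r + 3) = 3(r+1)/((r+1) + 2),
which is the closed form with m = r+1.
By the principle of mathematical induction, the result holds for all m ≥ 1.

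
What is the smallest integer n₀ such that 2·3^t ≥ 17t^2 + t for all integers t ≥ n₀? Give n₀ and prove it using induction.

At t = 4: 162 < 276, so the inequality fails and n₀ ≥ 5. We prove 2·3^t ≥ 17t^2 + t for all t ≥ 5.
For the base case t = 5: 2·3^t = 486 and 17t^2 + t = 430, so 486 ≥ 430.
Inductive step: suppose the statement holds for some r ≥ 5, so 2·3^r ≥ 17r^2 + r.
Then 2·3^(r + 1) = 3·(2·3^r) ≥ 3·(17r^2 + r).
Also, for r ≥ 5 we have 3·(17r^2 + r) ≥ 17(r+1)^2 + (r+1), since 3·(17r^2 + r) − (17(r+1)^2 + (r+1)) = 34r^2 - 32r - 18, which is nonnegative for all r ≥ 5.
Combining, 2·3^(r + 1) ≥ 17(r+1)^2 + (r+1).
By induction, the statement is established for all t ≥ 5.
Hence the smallest such n₀ is 5.

n₀ = 5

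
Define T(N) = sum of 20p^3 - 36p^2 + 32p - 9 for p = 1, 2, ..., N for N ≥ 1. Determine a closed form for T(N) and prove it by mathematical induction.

We claim T(N) = N(5N^3 - 2N^2 + 3N + 1) for all N ≥ 1.
When N = 1: T(1) = 7, and the closed form gives 7. They agree.
Inductive step: suppose the statement holds for some p ≥ 1, so T(p) = p(5p^3 - 2p^2 + 3p + 1).
Then T(p+1) = T(p) + (20p^3 + 24p^2 + 20p + 7) = (p(5p^3 - 2p^2 + 3p + 1)) + (20p^3 + 24p^2 + 20p + 7).
Simplifying, T(p+1) = (p + 1)(5p^3 + 13p^2 + 14p + 7) = (p+1)(5(p+1)^3 - 2(p+1)^2 + 3(p+1) + 1),
which is the closed form with N = p+1.
Hence, by induction on N, the claim holds for every N ≥ 1.

T(N) = N(5N^3 - 2N^2 + 3N + 1)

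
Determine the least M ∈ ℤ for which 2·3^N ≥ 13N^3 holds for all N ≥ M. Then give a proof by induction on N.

M = 8

At N = 7: 4374 < 4459, so the inequality fails and M ≥ 8. We prove 2·3^N ≥ 13N^3 for all N ≥ 8.
For the base case N = 8: 2·3^N = 13122 and 13N^3 = 6656, so 13122 ≥ 6656.
Inductive step: suppose the statement holds for some k ≥ 8, so 2·3^k ≥ 13k^3.
Then 2·3^(k + 1) = 3·(2·3^k) ≥ 3·(13k^3).
Also, for k ≥ 8 we have 3·(13k^3) ≥ 13(k+1)^3, since 3 ≥ (1 + 1/k)^3 for all k ≥ 8.
Combining, 2·3^(k + 1) ≥ 13(k+1)^3.
This completes the induction.
Hence the smallest such M is 8.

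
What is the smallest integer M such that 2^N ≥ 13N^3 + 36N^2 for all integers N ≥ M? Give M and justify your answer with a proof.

At N = 15: 32768 < 51975, so the inequality fails and M ≥ 16. We prove 2^N ≥ 13N^3 + 36N^2 for all N ≥ 16.
For the base case N = 16: 2^N = 65536 and 13N^3 + 36N^2 = 62464, so 65536 ≥ 62464.
Suppose the result is true for N = i, so 2^i ≥ 13i^3 + 36i^2.
Then 2^(i + 1) = 2·(2^i) ≥ 2·(13i^3 + 36i^2).
Also, for i ≥ 16 we have 2·(13i^3 + 36i^2) ≥ 13(i+1)^3 + 36(i+1)^2, since 2·(13i^3 + 36i^2) − (13(i+1)^3 + 36(i+1)^2) = 13i^3 - 3i^2 - 111i - 49, which is nonnegative for all i ≥ 16.
Combining, 2^(i + 1) ≥ 13(i+1)^3 + 36(i+1)^2.
By induction, the statement is established for all N ≥ 16.
Hence the smallest such M is 16.

M = 16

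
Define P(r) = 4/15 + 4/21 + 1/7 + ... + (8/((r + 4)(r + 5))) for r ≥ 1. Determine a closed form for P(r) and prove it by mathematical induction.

We claim P(r) = 8r/(5(r + 5)) for all r ≥ 1.
Base case (r = 1): P(1) = 4/15, and the closed form gives 4/15. They agree.
Inductive step: suppose the statement holds for some p ≥ 1, so P(p) = 8p/(5(p + 5)).
Then P(p+1) = P(p) + (8/((p + 5)(p + 6))) = (8p/(5(p + 5))) + (8/((p + 5)(p + 6))).
Simplifying, P(p+1) = 8(p + 1)/(5(p + 6)) = 8(p+1)/(5((p+1) + 5)),
which is the closed form with r = p+1.
By induction, the statement is established for all r ≥ 1.

P(r) = 8r/(5(r + 5))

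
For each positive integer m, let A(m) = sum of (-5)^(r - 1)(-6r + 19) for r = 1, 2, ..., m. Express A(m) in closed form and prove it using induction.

We claim A(m) = (-5)^m(m - 3) + 3 for all m ≥ 1.
Base step (m = 1): A(1) = 13, and the closed form gives 13. They agree.
Inductive step: suppose the statement holds for some r ≥ 1, so A(r) = (-5)^r(r - 3) + 3.
Then A(r+1) = A(r) + ((-5)^r(-6r + 13)) = ((-5)^r(r - 3) + 3) + ((-5)^r(-6r + 13)).
Simplifying, A(r+1) = -5(-5)^r·r + 10(-5)^r + 3 = (-5)^(r+1)((r+1) - 3) + 3,
which is the closed form with m = r+1.
This completes the induction.

A(m) = (-5)^m(m - 3) + 3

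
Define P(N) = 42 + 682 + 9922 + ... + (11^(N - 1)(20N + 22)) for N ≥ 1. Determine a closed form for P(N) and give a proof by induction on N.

P(N) = 2·11^N(N + 1) - 2

We claim P(N) = 2·11^N(N + 1) - 2 for all N ≥ 1.
Base case (N = 1): P(1) = 42, and the closed form gives 42. They agree.
For the inductive step, assume it holds for an arbitrary j ≥ 1, so P(j) = 2·11^j(j + 1) - 2.
Then P(j+1) = P(j) + (11^j(20j + 42)) = (2·11^j(j + 1) - 2) + (11^j(20j + 42)).
Simplifying, P(j+1) = 22·11^j·j + 44·11^j - 2 = 2·11^(j+1)((j+1) + 1) - 2,
which is the closed form with N = j+1.
Hence, by induction on N, the claim holds for every N ≥ 1.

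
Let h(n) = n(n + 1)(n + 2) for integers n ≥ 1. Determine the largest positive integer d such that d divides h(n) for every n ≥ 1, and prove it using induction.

d = 6

Computing the first values: h(1) = 6 and h(2) = 24; gcd(6, 24) = 6, so d ≤ 6.
We prove 6 | n(n + 1)(n + 2) for all n ≥ 1 by induction on n.
Base step (n = 1): h(1) = 6 = 6·(1), so 6 | h(1).
For the inductive step, assume it holds for an arbitrary m ≥ 1, i.e. 6 | h(m). Then
h(m+1) − h(m) = (m+1)·(m+2)·(m+3) − m·(m+1)·(m+2) = (m+1)·(m+2)·[(m+3) − m] = 3·(m+1)·(m+2). The product of 2 consecutive integers is divisible by (2)! = 2, so h(m+1) − h(m) is divisible by 3·2 = 6. By the inductive hypothesis 6 | h(m), hence 6 | h(m+1).
By induction, the statement is established for all n ≥ 1.
Therefore the largest such d is 6.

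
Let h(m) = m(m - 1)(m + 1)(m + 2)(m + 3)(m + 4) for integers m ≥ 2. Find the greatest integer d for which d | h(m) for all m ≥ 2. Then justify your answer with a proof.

Computing the first values: h(2) = 720 and h(3) = 5040; gcd(720, 5040) = 720, so d ≤ 720.
We prove 720 | m(m - 1)(m + 1)(m + 2)(m + 3)(m + 4) for all m ≥ 2 by induction on m.
Base case (m = 2): h(2) = 720 = 720·(1), so 720 | h(2).
Inductive step: assume the claim holds for m = k, i.e. 720 | h(k). Then
h(k+1) − h(k) = k·(k+1)·(k+2)·(k+3)·(k+4)·(k+5) − (k-1)·k·(k+1)·(k+2)·(k+3)·(k+4) = k·(k+1)·(k+2)·(k+3)·(k+4)·[(k+5) − (k-1)] = 6·k·(k+1)·(k+2)·(k+3)·(k+4). The product of 5 consecutive integers is divisible by (5)! = 120, so h(k+1) − h(k) is divisible by 6·120 = 720. By the inductive hypothesis 720 | h(k), hence 720 | h(k+1).
This completes the induction.
Therefore the largest such d is 720.

d = 720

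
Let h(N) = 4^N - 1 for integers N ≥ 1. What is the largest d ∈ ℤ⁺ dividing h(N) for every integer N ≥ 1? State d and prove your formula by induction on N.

Computing the first values: h(1) = 3 and h(2) = 15; gcd(3, 15) = 3, so d ≤ 3.
We prove 3 | 4^N - 1 for all N ≥ 1 by induction on N.
For the base case N = 1: h(1) = 3 = 3·(1), so 3 | h(1).
Inductive step: assume the claim holds for N = p, i.e. 3 | h(p). Then
4^{p+1} − 1^{p+1} = 4·4^p − 1·1^p = 4·(4^p − 1^p) + (3)·1^p. The first term is divisible by 3 by the inductive hypothesis, and the second term (3)·1^p is divisible by 3 since 3 | 3. Hence 3 | h(p+1).
By the principle of mathematical induction, the result holds for all N ≥ 1.
Therefore the largest such d is 3.

d = 3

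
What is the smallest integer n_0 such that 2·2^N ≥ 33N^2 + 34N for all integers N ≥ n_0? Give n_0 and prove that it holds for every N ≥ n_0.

n_0 = 12

At N = 11: 4096 < 4367, so the inequality fails and n_0 ≥ 12. We prove 2·2^N ≥ 33N^2 + 34N for all N ≥ 12.
Base step (N = 12): 2·2^N = 8192 and 33N^2 + 34N = 5160, so 8192 ≥ 5160.
Inductive step: suppose the statement holds for some p ≥ 12, so 2·2^p ≥ 33p^2 + 34p.
Then 2·2^(p + 1) = 2·(2·2^p) ≥ 2·(33p^2 + 34p).
Also, for p ≥ 12 we have 2·(33p^2 + 34p) ≥ 33(p+1)^2 + 34(p+1), since 2·(33p^2 + 34p) − (33(p+1)^2 + 34(p+1)) = 33p^2 - 32p - 67, which is nonnegative for all p ≥ 12.
Combining, 2·2^(p + 1) ≥ 33(p+1)^2 + 34(p+1).
Hence, by induction on N, the claim holds for every N ≥ 12.
Hence the smallest such n_0 is 12.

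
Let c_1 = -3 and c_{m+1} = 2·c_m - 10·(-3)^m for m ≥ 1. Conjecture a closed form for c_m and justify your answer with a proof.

c_m = 2(-3)^m + 3·2^(m - 1)

Computing the first terms: c_1 = -3, c_2 = 24, c_3 = -42. This suggests c_m = 2(-3)^m + 3·2^(m - 1).
Base case (m = 1): the formula gives -3 = -3 = c_1.
Inductive step: suppose the statement holds for some j ≥ 1, so c_j = 2(-3)^j + 3·2^(j - 1).
Then c_{j+1} = 2·c_j - 10·(-3)^j = 2·(2(-3)^j + 3·2^(j - 1)) - 10·(-3)^j = 2(-3)^(j + 1) + 3·2^j = 2(-3)^(j+1) + 3·2^((j+1) - 1),
which is the claimed formula at m = j+1.
Hence, by induction on m, the claim holds for every m ≥ 1.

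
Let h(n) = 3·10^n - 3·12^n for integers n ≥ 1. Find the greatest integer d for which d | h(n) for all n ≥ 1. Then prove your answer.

Computing the first values: h(1) = -6 and h(2) = -132; gcd(-6, -132) = 6, so d ≤ 6.
We prove 6 | 3·10^n - 3·12^n for all n ≥ 1 by induction on n.
Base step (n = 1): h(1) = -6 = 6·(-1), so 6 | h(1).
Inductive step: assume the claim holds for n = p, i.e. 6 | h(p). Then
h(p+1) − 12·h(p) = (3·10^(p+1) - 3·12^(p+1)) − 12·(3·10^p - 3·12^p) = (3)·10^p·(10 − 12) = (-6)·10^p. Since 6 | h(p) by the inductive hypothesis, 6 | 12·h(p); and 6 | -6 since -6 = 6·-1. Therefore 6 | h(p+1).
This completes the induction.
Therefore the largest such d is 6.

d = 6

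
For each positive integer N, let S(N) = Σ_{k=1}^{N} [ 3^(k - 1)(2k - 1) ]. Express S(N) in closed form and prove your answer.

We claim S(N) = 3^N(N - 1) + 1 for all N ≥ 1.
For the base case N = 1: S(1) = 1, and the closed form gives 1. They agree.
For the inductive step, assume it holds for an arbitrary k ≥ 1, so S(k) = 3^k(k - 1) + 1.
Then S(k+1) = S(k) + (3^k(2k + 1)) = (3^k(k - 1) + 1) + (3^k(2k + 1)).
Simplifying, S(k+1) = 3^(k + 1)k + 1 = 3^(k+1)((k+1) - 1) + 1,
which is the closed form with N = k+1.
By the principle of mathematical induction, the result holds for all N ≥ 1.

S(N) = 3^N(N - 1) + 1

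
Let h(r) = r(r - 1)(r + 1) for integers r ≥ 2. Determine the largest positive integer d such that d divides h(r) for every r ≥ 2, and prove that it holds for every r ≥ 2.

Computing the first values: h(2) = 6 and h(3) = 24; gcd(6, 24) = 6, so d ≤ 6.
We prove 6 | r(r - 1)(r + 1) for all r ≥ 2 by induction on r.
When r = 2: h(2) = 6 = 6·(1), so 6 | h(2).
For the inductive step, assume it holds for an arbitrary m ≥ 2, i.e. 6 | h(m). Then
h(m+1) − h(m) = m·(m+1)·(m+2) − (m-1)·m·(m+1) = m·(m+1)·[(m+2) − (m-1)] = 3·m·(m+1). The product of 2 consecutive integers is divisible by (2)! = 2, so h(m+1) − h(m) is divisible by 3·2 = 6. By the inductive hypothesis 6 | h(m), hence 6 | h(m+1).
Hence, by induction on r, the claim holds for every r ≥ 2.
Therefore the largest such d is 6.

d = 6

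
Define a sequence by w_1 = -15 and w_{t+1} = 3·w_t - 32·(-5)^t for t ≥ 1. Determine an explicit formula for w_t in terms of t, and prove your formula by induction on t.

w_t = 4(-5)^t + 5·3^(t - 1)

Computing the first terms: w_1 = -15, w_2 = 115, w_3 = -455. This suggests w_t = 4(-5)^t + 5·3^(t - 1).
When t = 1: the formula gives -15 = -15 = w_1.
Inductive step: suppose the statement holds for some m ≥ 1, so w_m = 4(-5)^m + 5·3^(m - 1).
Then w_{m+1} = 3·w_m - 32·(-5)^m = 3·(4(-5)^m + 5·3^(m - 1)) - 32·(-5)^m = 4(-5)^(m + 1) + 5·3^m = 4(-5)^(m+1) + 5·3^((m+1) - 1),
which is the claimed formula at t = m+1.
By induction, the statement is established for all t ≥ 1.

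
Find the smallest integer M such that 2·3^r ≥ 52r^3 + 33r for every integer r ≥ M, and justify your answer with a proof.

At r = 8: 13122 < 26888, so the inequality fails and M ≥ 9. We prove 2·3^r ≥ 52r^3 + 33r for all r ≥ 9.
Base case (r = 9): 2·3^r = 39366 and 52r^3 + 33r = 38205, so 39366 ≥ 38205.
Inductive step: suppose the statement holds for some m ≥ 9, so 2·3^m ≥ 52m^3 + 33m.
Then 2·3^(m + 1) = 3·(2·3^m) ≥ 3·(52m^3 + 33m).
Also, for m ≥ 9 we have 3·(52m^3 + 33m) ≥ 52(m+1)^3 + 33(m+1), since 3·(52m^3 + 33m) − (52(m+1)^3 + 33(m+1)) = 104m^3 - 156m^2 - 90m - 85, which is nonnegative for all m ≥ 9.
Combining, 2·3^(m + 1) ≥ 52(m+1)^3 + 33(m+1).
By induction, the statement is established for all r ≥ 9.
Hence the smallest such M is 9.

M = 9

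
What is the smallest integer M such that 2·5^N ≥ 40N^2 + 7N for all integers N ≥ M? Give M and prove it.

M = 4

At N = 3: 250 < 381, so the inequality fails and M ≥ 4. We prove 2·5^N ≥ 40N^2 + 7N for all N ≥ 4.
Base step (N = 4): 2·5^N = 1250 and 40N^2 + 7N = 668, so 1250 ≥ 668.
For the inductive step, assume it holds for an arbitrary r ≥ 4, so 2·5^r ≥ 40r^2 + 7r.
Then 2·5^(r + 1) = 5·(2·5^r) ≥ 5·(40r^2 + 7r).
Also, for r ≥ 4 we have 5·(40r^2 + 7r) ≥ 40(r+1)^2 + 7(r+1), since 5·(40r^2 + 7r) − (40(r+1)^2 + 7(r+1)) = 160r^2 - 52r - 47, which is nonnegative for all r ≥ 4.
Combining, 2·5^(r + 1) ≥ 40(r+1)^2 + 7(r+1).
This completes the induction.
Hence the smallest such M is 4.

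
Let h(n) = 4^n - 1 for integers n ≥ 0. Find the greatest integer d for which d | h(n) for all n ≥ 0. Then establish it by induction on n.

d = 3

Computing the first values: h(0) = 0 and h(1) = 3; gcd(0, 3) = 3, so d ≤ 3.
We prove 3 | 4^n - 1 for all n ≥ 0 by induction on n.
For the base case n = 0: h(0) = 0 = 3·(0), so 3 | h(0).
Suppose the result is true for n = i, i.e. 3 | h(i). Then
h(i+1) = 4^(i+1) - 1 = 4·(4^i - 1) + 3 = 4·h(i) + 3. The first term is divisible by 3 by the inductive hypothesis, and 3 is divisible by 3. Hence 3 | h(i+1).
This completes the induction.
Therefore the largest such d is 3.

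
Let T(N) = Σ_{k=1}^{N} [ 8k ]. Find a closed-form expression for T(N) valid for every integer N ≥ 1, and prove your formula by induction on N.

T(N) = 4N(N + 1)

We claim T(N) = 4N(N + 1) for all N ≥ 1.
Base case (N = 1): T(1) = 8, and the closed form gives 8. They agree.
Inductive step: assume the claim holds for N = k, so T(k) = 4k(k + 1).
Then T(k+1) = T(k) + (8k + 8) = (4k(k + 1)) + (8k + 8).
Simplifying, T(k+1) = 4(k + 1)(k + 2) = 4(k+1)((k+1) + 1),
which is the closed form with N = k+1.
This completes the induction.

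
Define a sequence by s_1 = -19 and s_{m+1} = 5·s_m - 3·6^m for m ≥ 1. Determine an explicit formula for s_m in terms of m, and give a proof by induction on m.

Computing the first terms: s_1 = -19, s_2 = -113, s_3 = -673. This suggests s_m = -5^(m - 1) - 3·6^m.
For the base case m = 1: the formula gives -19 = -19 = s_1.
Inductive step: assume the claim holds for m = i, so s_i = -5^(i - 1) - 3·6^i.
Then s_{i+1} = 5·s_i - 3·6^i = 5·(-5^(i - 1) - 3·6^i) - 3·6^i = -5^i - 3·6^(i + 1) = -5^((i+1) - 1) - 3·6^(i+1),
which is the claimed formula at m = i+1.
By the principle of mathematical induction, the result holds for all m ≥ 1.

s_m = -5^(m - 1) - 3·6^m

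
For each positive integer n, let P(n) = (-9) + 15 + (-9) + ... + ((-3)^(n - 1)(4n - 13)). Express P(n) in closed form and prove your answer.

P(n) = (-3)^n(-n + 3) - 3

We claim P(n) = (-3)^n(-n + 3) - 3 for all n ≥ 1.
Base case (n = 1): P(1) = -9, and the closed form gives -9. They agree.
For the inductive step, assume it holds for an arbitrary k ≥ 1, so P(k) = (-3)^k(-k + 3) - 3.
Then P(k+1) = P(k) + ((-3)^k(4k - 9)) = ((-3)^k(-k + 3) - 3) + ((-3)^k(4k - 9)).
Simplifying, P(k+1) = 3(-3)^k·k - 6(-3)^k - 3 = (-3)^(k+1)(-(k+1) + 3) - 3,
which is the closed form with n = k+1.
Hence, by induction on n, the claim holds for every n ≥ 1.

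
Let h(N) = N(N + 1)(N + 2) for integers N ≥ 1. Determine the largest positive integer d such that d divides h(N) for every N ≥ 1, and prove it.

d = 6

Computing the first values: h(1) = 6 and h(2) = 24; gcd(6, 24) = 6, so d ≤ 6.
We prove 6 | N(N + 1)(N + 2) for all N ≥ 1 by induction on N.
For the base case N = 1: h(1) = 6 = 6·(1), so 6 | h(1).
Inductive step: assume the claim holds for N = k, i.e. 6 | h(k). Then
h(k+1) − h(k) = (k+1)·(k+2)·(k+3) − k·(k+1)·(k+2) = (k+1)·(k+2)·[(k+3) − k] = 3·(k+1)·(k+2). The product of 2 consecutive integers is divisible by (2)! = 2, so h(k+1) − h(k) is divisible by 3·2 = 6. By the inductive hypothesis 6 | h(k), hence 6 | h(k+1).
Hence, by induction on N, the claim holds for every N ≥ 1.
Therefore the largest such d is 6.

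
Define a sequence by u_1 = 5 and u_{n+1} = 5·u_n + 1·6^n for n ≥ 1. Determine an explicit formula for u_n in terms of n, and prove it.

Computing the first terms: u_1 = 5, u_2 = 31, u_3 = 191. This suggests u_n = -5^(n - 1) + 6^n.
Base case (n = 1): the formula gives 5 = 5 = u_1.
For the inductive step, assume it holds for an arbitrary m ≥ 1, so u_m = -5^(m - 1) + 6^m.
Then u_{m+1} = 5·u_m + 1·6^m = 5·(-5^(m - 1) + 6^m) + 1·6^m = -5^m + 6^(m + 1) = -5^((m+1) - 1) + 6^(m+1),
which is the claimed formula at n = m+1.
By the principle of mathematical induction, the result holds for all n ≥ 1.

u_n = -5^(n - 1) + 6^n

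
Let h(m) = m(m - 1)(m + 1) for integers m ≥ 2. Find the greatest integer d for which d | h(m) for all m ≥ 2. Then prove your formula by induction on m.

Computing the first values: h(2) = 6 and h(3) = 24; gcd(6, 24) = 6, so d ≤ 6.
We prove 6 | m(m - 1)(m + 1) for all m ≥ 2 by induction on m.
Base case (m = 2): h(2) = 6 = 6·(1), so 6 | h(2).
Inductive step: assume the claim holds for m = i, i.e. 6 | h(i). Then
h(i+1) − h(i) = i·(i+1)·(i+2) − (i-1)·i·(i+1) = i·(i+1)·[(i+2) − (i-1)] = 3·i·(i+1). The product of 2 consecutive integers is divisible by (2)! = 2, so h(i+1) − h(i) is divisible by 3·2 = 6. By the inductive hypothesis 6 | h(i), hence 6 | h(i+1).
By the principle of mathematical induction, the result holds for all m ≥ 2.
Therefore the largest such d is 6.

d = 6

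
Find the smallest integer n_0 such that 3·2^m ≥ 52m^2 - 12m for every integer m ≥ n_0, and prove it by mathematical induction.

n_0 = 12

At m = 11: 6144 < 6160, so the inequality fails and n_0 ≥ 12. We prove 3·2^m ≥ 52m^2 - 12m for all m ≥ 12.
Base step (m = 12): 3·2^m = 12288 and 52m^2 - 12m = 7344, so 12288 ≥ 7344.
Suppose the result is true for m = r, so 3·2^r ≥ 52r^2 - 12r.
Then 3·2^(r + 1) = 2·(3·2^r) ≥ 2·(52r^2 - 12r).
Also, for r ≥ 12 we have 2·(52r^2 - 12r) ≥ 52(r+1)^2 - 12(r+1), since 2·(52r^2 - 12r) − (52(r+1)^2 - 12(r+1)) = 52r^2 - 116r - 40, which is nonnegative for all r ≥ 12.
Combining, 3·2^(r + 1) ≥ 52(r+1)^2 - 12(r+1).
By the principle of mathematical induction, the result holds for all m ≥ 12.
Hence the smallest such n_0 is 12.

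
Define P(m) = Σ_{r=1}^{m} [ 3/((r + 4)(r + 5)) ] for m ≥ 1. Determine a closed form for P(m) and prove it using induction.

P(m) = 3m/(5(m + 5))

We claim P(m) = 3m/(5(m + 5)) for all m ≥ 1.
Base case (m = 1): P(1) = 1/10, and the closed form gives 1/10. They agree.
For the inductive step, assume it holds for an arbitrary r ≥ 1, so P(r) = 3r/(5(r + 5)).
Then P(r+1) = P(r) + (3/((r + 5)(r + 6))) = (3r/(5(r + 5))) + (3/((r + 5)(r + 6))).
Simplifying, P(r+1) = 3(r + 1)/(5(r + 6)) = 3(r+1)/(5((r+1) + 5)),
which is the closed form with m = r+1.
By the principle of mathematical induction, the result holds for all m ≥ 1.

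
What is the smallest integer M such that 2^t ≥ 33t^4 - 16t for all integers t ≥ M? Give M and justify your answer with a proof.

At t = 23: 8388608 < 9234385, so the inequality fails and M ≥ 24. We prove 2^t ≥ 33t^4 - 16t for all t ≥ 24.
When t = 24: 2^t = 16777216 and 33t^4 - 16t = 10948224, so 16777216 ≥ 10948224.
Inductive step: suppose the statement holds for some i ≥ 24, so 2^i ≥ 33i^4 - 16i.
Then 2^(i + 1) = 2·(2^i) ≥ 2·(33i^4 - 16i).
Also, for i ≥ 24 we have 2·(33i^4 - 16i) ≥ 33(i+1)^4 - 16(i+1), since 2·(33i^4 - 16i) − (33(i+1)^4 - 16(i+1)) = 33i^4 - 132i^3 - 198i^2 - 148i - 17, which is nonnegative for all i ≥ 24.
Combining, 2^(i + 1) ≥ 33(i+1)^4 - 16(i+1).
By induction, the statement is established for all t ≥ 24.
Hence the smallest such M is 24.

M = 24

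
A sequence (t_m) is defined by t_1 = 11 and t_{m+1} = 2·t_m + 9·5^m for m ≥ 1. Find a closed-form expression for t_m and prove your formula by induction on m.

Computing the first terms: t_1 = 11, t_2 = 67, t_3 = 359. This suggests t_m = -2^(m + 1) + 3·5^m.
Base step (m = 1): the formula gives 11 = 11 = t_1.
Suppose the result is true for m = p, so t_p = -2^(p + 1) + 3·5^p.
Then t_{p+1} = 2·t_p + 9·5^p = 2·(-2^(p + 1) + 3·5^p) + 9·5^p = -2^(p + 2) + 3·5^(p + 1) = -2^((p+1) + 1) + 3·5^(p+1),
which is the claimed formula at m = p+1.
This completes the induction.

t_m = -2^(m + 1) + 3·5^m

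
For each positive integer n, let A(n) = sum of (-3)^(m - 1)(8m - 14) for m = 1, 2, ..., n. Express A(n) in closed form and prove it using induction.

A(n) = (-3)^n(-2n + 3) - 3

We claim A(n) = (-3)^n(-2n + 3) - 3 for all n ≥ 1.
When n = 1: A(1) = -6, and the closed form gives -6. They agree.
Suppose the result is true for n = m, so A(m) = (-3)^m(-2m + 3) - 3.
Then A(m+1) = A(m) + ((-3)^m(8m - 6)) = ((-3)^m(-2m + 3) - 3) + ((-3)^m(8m - 6)).
Simplifying, A(m+1) = 6(-3)^m·m - 3(-3)^m - 3 = (-3)^(m+1)(-2(m+1) + 3) - 3,
which is the closed form with n = m+1.
By the principle of mathematical induction, the result holds for all n ≥ 1.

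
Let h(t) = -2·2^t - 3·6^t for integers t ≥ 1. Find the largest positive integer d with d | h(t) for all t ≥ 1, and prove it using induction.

Computing the first values: h(1) = -22 and h(2) = -116; gcd(-22, -116) = 2, so d ≤ 2.
We prove 2 | -2·2^t - 3·6^t for all t ≥ 1 by induction on t.
For the base case t = 1: h(1) = -22 = 2·(-11), so 2 | h(1).
For the inductive step, assume it holds for an arbitrary m ≥ 1, i.e. 2 | h(m). Then
h(m+1) − 6·h(m) = (-2·2^(m+1) - 3·6^(m+1)) − 6·(-2·2^m - 3·6^m) = (-2)·2^m·(2 − 6) = (8)·2^m. Since 2 | h(m) by the inductive hypothesis, 2 | 6·h(m); and 2 | 8 since 8 = 2·4. Therefore 2 | h(m+1).
This completes the induction.
Therefore the largest such d is 2.

d = 2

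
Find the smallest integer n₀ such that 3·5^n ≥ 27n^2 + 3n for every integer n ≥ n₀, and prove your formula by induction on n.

n₀ = 3

At n = 2: 75 < 114, so the inequality fails and n₀ ≥ 3. We prove 3·5^n ≥ 27n^2 + 3n for all n ≥ 3.
For the base case n = 3: 3·5^n = 375 and 27n^2 + 3n = 252, so 375 ≥ 252.
Suppose the result is true for n = i, so 3·5^i ≥ 27i^2 + 3i.
Then 3·5^(i + 1) = 5·(3·5^i) ≥ 5·(27i^2 + 3i).
Also, for i ≥ 3 we have 5·(27i^2 + 3i) ≥ 27(i+1)^2 + 3(i+1), since 5·(27i^2 + 3i) − (27(i+1)^2 + 3(i+1)) = 108i^2 - 42i - 30, which is nonnegative for all i ≥ 3.
Combining, 3·5^(i + 1) ≥ 27(i+1)^2 + 3(i+1).
Hence, by induction on n, the claim holds for every n ≥ 3.
Hence the smallest such n₀ is 3.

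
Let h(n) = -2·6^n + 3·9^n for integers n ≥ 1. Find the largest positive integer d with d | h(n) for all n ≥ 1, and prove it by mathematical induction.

d = 3

Computing the first values: h(1) = 15 and h(2) = 171; gcd(15, 171) = 3, so d ≤ 3.
We prove 3 | -2·6^n + 3·9^n for all n ≥ 1 by induction on n.
For the base case n = 1: h(1) = 15 = 3·(5), so 3 | h(1).
Inductive step: assume the claim holds for n = k, i.e. 3 | h(k). Then
h(k+1) − 9·h(k) = (-2·6^(k+1) + 3·9^(k+1)) − 9·(-2·6^k + 3·9^k) = (-2)·6^k·(6 − 9) = (6)·6^k. Since 3 | h(k) by the inductive hypothesis, 3 | 9·h(k); and 3 | 6 since 6 = 3·2. Therefore 3 | h(k+1).
By induction, the statement is established for all n ≥ 1.
Therefore the largest such d is 3.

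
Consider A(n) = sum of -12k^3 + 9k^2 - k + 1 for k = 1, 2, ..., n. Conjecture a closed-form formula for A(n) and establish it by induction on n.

A(n) = -n(3n^3 + 3n^2 - n - 2)

We claim A(n) = -n(3n^3 + 3n^2 - n - 2) for all n ≥ 1.
Base case (n = 1): A(1) = -3, and the closed form gives -3. They agree.
Suppose the result is true for n = k, so A(k) = k(-3k^3 - 3k^2 + k + 2).
Then A(k+1) = A(k) + (-k - 12(k + 1)^3 + 9(k + 1)^2) = (k(-3k^3 - 3k^2 + k + 2)) + (-k - 12(k + 1)^3 + 9(k + 1)^2).
Simplifying, A(k+1) = -(k + 1)(3k^3 + 12k^2 + 14k + 3) = -(k+1)(3(k+1)^3 + 3(k+1)^2 - (k+1) - 2),
which is the closed form with n = k+1.
By the principle of mathematical induction, the result holds for all n ≥ 1.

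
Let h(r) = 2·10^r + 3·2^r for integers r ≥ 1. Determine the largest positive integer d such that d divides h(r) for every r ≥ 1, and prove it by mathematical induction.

Computing the first values: h(1) = 26 and h(2) = 212; gcd(26, 212) = 2, so d ≤ 2.
We prove 2 | 2·10^r + 3·2^r for all r ≥ 1 by induction on r.
Base step (r = 1): h(1) = 26 = 2·(13), so 2 | h(1).
Inductive step: suppose the statement holds for some j ≥ 1, i.e. 2 | h(j). Then
h(j+1) − 10·h(j) = (2·10^(j+1) + 3·2^(j+1)) − 10·(2·10^j + 3·2^j) = (3)·2^j·(2 − 10) = (-24)·2^j. Since 2 | h(j) by the inductive hypothesis, 2 | 10·h(j); and 2 | -24 since -24 = 2·-12. Therefore 2 | h(j+1).
By induction, the statement is established for all r ≥ 1.
Therefore the largest such d is 2.

d = 2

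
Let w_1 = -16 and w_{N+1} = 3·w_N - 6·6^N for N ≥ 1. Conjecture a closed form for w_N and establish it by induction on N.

w_N = -4·3^(N - 1) - 2·6^N

Computing the first terms: w_1 = -16, w_2 = -84, w_3 = -468. This suggests w_N = -4·3^(N - 1) - 2·6^N.
Base case (N = 1): the formula gives -16 = -16 = w_1.
Inductive step: assume the claim holds for N = m, so w_m = -4·3^(m - 1) - 2·6^m.
Then w_{m+1} = 3·w_m - 6·6^m = 3·(-4·3^(m - 1) - 2·6^m) - 6·6^m = -4·3^m - 2·6^(m + 1) = -4·3^((m+1) - 1) - 2·6^(m+1),
which is the claimed formula at N = m+1.
By the principle of mathematical induction, the result holds for all N ≥ 1.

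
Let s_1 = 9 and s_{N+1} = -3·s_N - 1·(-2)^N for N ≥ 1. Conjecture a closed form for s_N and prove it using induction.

Computing the first terms: s_1 = 9, s_2 = -25, s_3 = 71. This suggests s_N = -(-2)^N + 7(-3)^(N - 1).
Base step (N = 1): the formula gives 9 = 9 = s_1.
For the inductive step, assume it holds for an arbitrary j ≥ 1, so s_j = -(-2)^j + 7(-3)^(j - 1).
Then s_{j+1} = -3·s_j - 1·(-2)^j = -3·(-(-2)^j + 7(-3)^(j - 1)) - 1·(-2)^j = -(-2)^(j + 1) + 7(-3)^j = -(-2)^(j+1) + 7(-3)^((j+1) - 1),
which is the claimed formula at N = j+1.
By the principle of mathematical induction, the result holds for all N ≥ 1.

s_N = -(-2)^N + 7(-3)^(N - 1)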